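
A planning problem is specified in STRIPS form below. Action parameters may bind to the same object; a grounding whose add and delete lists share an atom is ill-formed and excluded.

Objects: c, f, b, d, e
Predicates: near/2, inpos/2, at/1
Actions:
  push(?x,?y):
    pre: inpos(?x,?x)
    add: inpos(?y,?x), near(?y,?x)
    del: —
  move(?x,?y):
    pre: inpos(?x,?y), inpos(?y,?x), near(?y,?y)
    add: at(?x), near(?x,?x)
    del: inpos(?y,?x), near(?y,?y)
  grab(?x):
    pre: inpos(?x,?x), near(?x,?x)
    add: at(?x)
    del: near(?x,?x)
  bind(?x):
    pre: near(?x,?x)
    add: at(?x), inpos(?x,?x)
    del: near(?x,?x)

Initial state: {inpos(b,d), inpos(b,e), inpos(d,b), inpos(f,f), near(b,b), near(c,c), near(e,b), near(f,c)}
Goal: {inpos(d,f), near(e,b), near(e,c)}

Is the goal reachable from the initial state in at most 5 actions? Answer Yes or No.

Yes

1. push(f,d)  →  {inpos(b,d), inpos(b,e), inpos(d,b), inpos(d,f), inpos(f,f), near(b,b), near(c,c), near(d,f), near(e,b), near(f,c)}
2. bind(c)  →  {at(c), inpos(b,d), inpos(b,e), inpos(c,c), inpos(d,b), inpos(d,f), inpos(f,f), near(b,b), near(d,f), near(e,b), near(f,c)}
3. push(c,e)  →  {at(c), inpos(b,d), inpos(b,e), inpos(c,c), inpos(d,b), inpos(d,f), inpos(e,c), inpos(f,f), near(b,b), near(d,f), near(e,b), near(e,c), near(f,c)}
optimal plan length = 3; 3 ≤ 5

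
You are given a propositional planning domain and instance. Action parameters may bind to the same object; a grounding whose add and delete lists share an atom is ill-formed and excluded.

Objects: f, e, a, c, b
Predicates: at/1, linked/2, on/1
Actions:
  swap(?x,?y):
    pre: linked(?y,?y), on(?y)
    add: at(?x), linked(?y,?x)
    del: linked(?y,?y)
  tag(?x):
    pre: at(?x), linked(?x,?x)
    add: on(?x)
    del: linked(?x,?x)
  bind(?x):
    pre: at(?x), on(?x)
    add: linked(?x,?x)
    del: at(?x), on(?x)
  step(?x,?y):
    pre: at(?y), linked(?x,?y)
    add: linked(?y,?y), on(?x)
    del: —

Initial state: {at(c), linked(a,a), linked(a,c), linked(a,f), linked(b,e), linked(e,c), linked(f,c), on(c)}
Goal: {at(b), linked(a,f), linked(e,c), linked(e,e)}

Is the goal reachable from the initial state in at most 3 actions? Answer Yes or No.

1. step(a,c)  →  {at(c), linked(a,a), linked(a,c), linked(a,f), linked(b,e), linked(c,c), linked(e,c), linked(f,c), on(a), on(c)}
2. swap(e,a)  →  {at(c), at(e), linked(a,c), linked(a,e), linked(a,f), linked(b,e), linked(c,c), linked(e,c), linked(f,c), on(a), on(c)}
3. swap(b,c)  →  {at(b), at(c), at(e), linked(a,c), linked(a,e), linked(a,f), linked(b,e), linked(c,b), linked(e,c), linked(f,c), on(a), on(c)}
4. step(a,e)  →  {at(b), at(c), at(e), linked(a,c), linked(a,e), linked(a,f), linked(b,e), linked(c,b), linked(e,c), linked(e,e), linked(f,c), on(a), on(c)}
optimal plan length = 4; 4 > 3

No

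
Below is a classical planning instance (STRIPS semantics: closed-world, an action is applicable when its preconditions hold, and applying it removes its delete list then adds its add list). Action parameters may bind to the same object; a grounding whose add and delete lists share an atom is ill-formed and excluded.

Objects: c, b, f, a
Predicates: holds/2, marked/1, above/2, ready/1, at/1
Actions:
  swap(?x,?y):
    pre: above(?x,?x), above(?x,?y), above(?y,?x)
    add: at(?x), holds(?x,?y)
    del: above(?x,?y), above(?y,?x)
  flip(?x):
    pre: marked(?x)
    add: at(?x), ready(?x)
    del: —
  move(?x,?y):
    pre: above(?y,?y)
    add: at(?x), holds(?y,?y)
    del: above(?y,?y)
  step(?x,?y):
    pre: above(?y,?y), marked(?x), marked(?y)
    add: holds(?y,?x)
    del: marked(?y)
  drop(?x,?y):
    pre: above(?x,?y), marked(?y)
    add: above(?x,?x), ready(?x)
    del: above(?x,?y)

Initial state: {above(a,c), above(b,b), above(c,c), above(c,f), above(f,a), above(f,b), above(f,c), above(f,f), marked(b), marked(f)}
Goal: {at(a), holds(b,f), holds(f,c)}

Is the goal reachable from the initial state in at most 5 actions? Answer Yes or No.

Yes

1. swap(f,c)  →  {above(a,c), above(b,b), above(c,c), above(f,a), above(f,b), above(f,f), at(f), holds(f,c), marked(b), marked(f)}
2. move(a,c)  →  {above(a,c), above(b,b), above(f,a), above(f,b), above(f,f), at(a), at(f), holds(c,c), holds(f,c), marked(b), marked(f)}
3. step(f,b)  →  {above(a,c), above(b,b), above(f,a), above(f,b), above(f,f), at(a), at(f), holds(b,f), holds(c,c), holds(f,c), marked(f)}
optimal plan length = 3; 3 ≤ 5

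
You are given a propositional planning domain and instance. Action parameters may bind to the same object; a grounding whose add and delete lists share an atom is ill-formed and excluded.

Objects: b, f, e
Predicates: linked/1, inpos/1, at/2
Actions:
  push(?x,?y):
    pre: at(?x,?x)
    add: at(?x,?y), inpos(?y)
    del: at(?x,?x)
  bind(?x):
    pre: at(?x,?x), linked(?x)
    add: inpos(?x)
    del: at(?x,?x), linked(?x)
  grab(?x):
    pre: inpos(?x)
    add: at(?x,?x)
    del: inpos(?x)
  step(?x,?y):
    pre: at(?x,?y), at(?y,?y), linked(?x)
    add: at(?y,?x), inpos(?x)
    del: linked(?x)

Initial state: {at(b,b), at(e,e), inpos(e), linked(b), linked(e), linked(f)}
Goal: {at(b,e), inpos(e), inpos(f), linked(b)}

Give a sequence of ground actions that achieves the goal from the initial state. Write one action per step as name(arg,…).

push(b,e); push(e,f)

1. push(b,e)  →  {at(b,e), at(e,e), inpos(e), linked(b), linked(e), linked(f)}
2. push(e,f)  →  {at(b,e), at(e,f), inpos(e), inpos(f), linked(b), linked(e), linked(f)}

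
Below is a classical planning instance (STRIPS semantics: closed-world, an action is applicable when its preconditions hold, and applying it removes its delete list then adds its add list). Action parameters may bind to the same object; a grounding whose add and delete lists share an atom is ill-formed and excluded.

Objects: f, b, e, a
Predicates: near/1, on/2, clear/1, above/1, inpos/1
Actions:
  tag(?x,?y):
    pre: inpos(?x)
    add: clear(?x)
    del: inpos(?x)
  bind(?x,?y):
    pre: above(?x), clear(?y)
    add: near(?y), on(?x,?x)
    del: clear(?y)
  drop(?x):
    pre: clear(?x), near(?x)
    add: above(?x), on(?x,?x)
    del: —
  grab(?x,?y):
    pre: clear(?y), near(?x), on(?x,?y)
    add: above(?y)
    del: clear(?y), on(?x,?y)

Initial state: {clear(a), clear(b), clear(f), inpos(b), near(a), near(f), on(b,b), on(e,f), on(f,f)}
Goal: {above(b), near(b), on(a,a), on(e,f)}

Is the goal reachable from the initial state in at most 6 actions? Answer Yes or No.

1. drop(a)  →  {above(a), clear(a), clear(b), clear(f), inpos(b), near(a), near(f), on(a,a), on(b,b), on(e,f), on(f,f)}
2. bind(a,b)  →  {above(a), clear(a), clear(f), inpos(b), near(a), near(b), near(f), on(a,a), on(b,b), on(e,f), on(f,f)}
3. tag(b,f)  →  {above(a), clear(a), clear(b), clear(f), near(a), near(b), near(f), on(a,a), on(b,b), on(e,f), on(f,f)}
4. drop(b)  →  {above(a), above(b), clear(a), clear(b), clear(f), near(a), near(b), near(f), on(a,a), on(b,b), on(e,f), on(f,f)}
optimal plan length = 4; 4 ≤ 6

Yes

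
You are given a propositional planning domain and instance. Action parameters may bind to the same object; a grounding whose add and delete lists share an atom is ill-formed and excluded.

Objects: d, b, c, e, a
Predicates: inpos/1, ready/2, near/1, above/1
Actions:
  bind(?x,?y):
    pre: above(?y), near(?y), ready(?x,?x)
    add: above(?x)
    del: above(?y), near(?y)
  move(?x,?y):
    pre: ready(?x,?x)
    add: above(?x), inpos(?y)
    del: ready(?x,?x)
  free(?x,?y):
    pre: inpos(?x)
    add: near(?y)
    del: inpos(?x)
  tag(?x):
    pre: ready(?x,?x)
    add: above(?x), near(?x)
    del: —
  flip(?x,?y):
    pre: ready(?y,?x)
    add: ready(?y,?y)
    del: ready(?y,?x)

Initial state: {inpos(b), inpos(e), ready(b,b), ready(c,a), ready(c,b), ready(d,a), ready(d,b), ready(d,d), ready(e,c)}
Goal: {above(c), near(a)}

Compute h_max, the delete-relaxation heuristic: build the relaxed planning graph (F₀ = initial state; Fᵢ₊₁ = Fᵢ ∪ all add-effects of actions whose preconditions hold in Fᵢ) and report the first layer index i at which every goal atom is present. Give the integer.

F0 = init (9 atoms)
F1 = F0 ∪ {above(b), above(d), inpos(a), inpos(c), inpos(d), near(a), near(b), near(c), near(d), near(e), ready(c,c), ready(e,e)}  (21 atoms)
F2 = F1 ∪ {above(c), above(e)}  (23 atoms)
goal ⊆ F2  ⇒  h_max = 2

2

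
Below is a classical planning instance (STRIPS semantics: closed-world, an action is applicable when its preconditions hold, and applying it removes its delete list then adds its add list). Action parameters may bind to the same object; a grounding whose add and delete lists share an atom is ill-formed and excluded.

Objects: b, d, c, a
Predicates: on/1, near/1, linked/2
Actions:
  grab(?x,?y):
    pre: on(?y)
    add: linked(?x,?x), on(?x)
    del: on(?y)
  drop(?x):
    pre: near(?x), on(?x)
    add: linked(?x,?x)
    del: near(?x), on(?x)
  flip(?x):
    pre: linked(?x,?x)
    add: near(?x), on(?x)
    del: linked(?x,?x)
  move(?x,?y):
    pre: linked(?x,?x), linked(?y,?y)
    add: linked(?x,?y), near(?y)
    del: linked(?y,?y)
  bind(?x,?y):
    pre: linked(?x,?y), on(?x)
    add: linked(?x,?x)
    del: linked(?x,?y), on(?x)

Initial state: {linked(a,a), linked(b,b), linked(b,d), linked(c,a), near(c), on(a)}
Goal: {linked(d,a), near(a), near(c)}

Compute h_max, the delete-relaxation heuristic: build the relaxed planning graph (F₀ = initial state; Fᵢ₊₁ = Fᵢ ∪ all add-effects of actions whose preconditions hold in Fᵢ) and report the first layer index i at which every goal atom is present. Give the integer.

F0 = init (6 atoms)
F1 = F0 ∪ {linked(a,b), linked(b,a), linked(c,c), linked(d,d), near(a), near(b), on(b), on(c), on(d)}  (15 atoms)
F2 = F1 ∪ {linked(a,c), linked(a,d), linked(b,c), linked(c,b), linked(c,d), linked(d,a), linked(d,b), linked(d,c), near(d)}  (24 atoms)
goal ⊆ F2  ⇒  h_max = 2

2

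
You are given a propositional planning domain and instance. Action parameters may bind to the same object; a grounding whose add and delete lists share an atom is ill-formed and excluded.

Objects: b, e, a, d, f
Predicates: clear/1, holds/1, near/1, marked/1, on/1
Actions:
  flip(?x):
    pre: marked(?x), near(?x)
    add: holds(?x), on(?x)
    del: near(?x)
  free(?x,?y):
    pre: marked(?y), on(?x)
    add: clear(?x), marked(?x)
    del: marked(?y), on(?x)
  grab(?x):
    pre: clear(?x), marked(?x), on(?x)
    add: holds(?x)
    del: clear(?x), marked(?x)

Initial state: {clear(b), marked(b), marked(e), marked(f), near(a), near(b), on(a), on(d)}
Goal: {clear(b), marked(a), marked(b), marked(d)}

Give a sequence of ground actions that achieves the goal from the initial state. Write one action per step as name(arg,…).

free(a,e); free(d,f)

1. free(a,e)  →  {clear(a), clear(b), marked(a), marked(b), marked(f), near(a), near(b), on(d)}
2. free(d,f)  →  {clear(a), clear(b), clear(d), marked(a), marked(b), marked(d), near(a), near(b)}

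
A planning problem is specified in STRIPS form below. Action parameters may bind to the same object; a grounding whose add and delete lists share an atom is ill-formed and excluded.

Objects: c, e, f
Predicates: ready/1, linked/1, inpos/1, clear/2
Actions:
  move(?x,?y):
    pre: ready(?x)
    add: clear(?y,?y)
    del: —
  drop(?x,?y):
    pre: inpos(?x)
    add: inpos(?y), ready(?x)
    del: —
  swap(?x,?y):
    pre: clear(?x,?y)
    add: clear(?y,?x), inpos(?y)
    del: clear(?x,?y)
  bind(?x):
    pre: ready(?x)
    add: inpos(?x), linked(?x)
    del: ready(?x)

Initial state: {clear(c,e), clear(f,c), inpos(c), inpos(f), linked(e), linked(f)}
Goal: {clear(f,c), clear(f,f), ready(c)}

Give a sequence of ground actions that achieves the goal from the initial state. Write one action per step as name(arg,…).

1. drop(c,c)  →  {clear(c,e), clear(f,c), inpos(c), inpos(f), linked(e), linked(f), ready(c)}
2. move(c,f)  →  {clear(c,e), clear(f,c), clear(f,f), inpos(c), inpos(f), linked(e), linked(f), ready(c)}

drop(c,c); move(c,f)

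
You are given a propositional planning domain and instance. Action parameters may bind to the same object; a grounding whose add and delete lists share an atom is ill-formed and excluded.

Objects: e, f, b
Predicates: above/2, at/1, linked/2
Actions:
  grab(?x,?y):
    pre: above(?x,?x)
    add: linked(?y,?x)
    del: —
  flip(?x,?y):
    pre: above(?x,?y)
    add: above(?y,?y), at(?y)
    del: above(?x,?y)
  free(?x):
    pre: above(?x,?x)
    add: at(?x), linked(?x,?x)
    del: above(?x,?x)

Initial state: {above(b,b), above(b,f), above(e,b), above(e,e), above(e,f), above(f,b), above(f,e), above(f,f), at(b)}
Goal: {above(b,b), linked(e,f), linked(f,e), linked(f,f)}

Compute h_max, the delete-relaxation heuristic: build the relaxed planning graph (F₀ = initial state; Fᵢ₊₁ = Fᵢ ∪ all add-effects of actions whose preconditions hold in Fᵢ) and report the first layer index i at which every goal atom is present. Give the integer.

F0 = init (9 atoms)
F1 = F0 ∪ {at(e), at(f), linked(b,b), linked(b,e), linked(b,f), linked(e,b), linked(e,e), linked(e,f), linked(f,b), linked(f,e), linked(f,f)}  (20 atoms)
goal ⊆ F1  ⇒  h_max = 1

1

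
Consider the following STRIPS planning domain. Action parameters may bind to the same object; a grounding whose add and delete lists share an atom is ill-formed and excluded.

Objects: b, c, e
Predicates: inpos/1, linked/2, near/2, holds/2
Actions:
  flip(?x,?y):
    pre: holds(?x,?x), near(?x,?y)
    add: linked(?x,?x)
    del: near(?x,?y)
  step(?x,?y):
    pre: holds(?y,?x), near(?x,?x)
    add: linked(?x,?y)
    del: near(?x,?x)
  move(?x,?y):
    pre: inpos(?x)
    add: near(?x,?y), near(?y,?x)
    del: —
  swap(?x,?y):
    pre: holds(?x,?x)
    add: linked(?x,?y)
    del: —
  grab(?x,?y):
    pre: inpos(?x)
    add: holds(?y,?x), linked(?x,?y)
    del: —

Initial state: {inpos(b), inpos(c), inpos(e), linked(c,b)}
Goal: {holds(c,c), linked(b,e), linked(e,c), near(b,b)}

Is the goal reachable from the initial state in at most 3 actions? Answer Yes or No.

No

1. move(b,b)  →  {inpos(b), inpos(c), inpos(e), linked(c,b), near(b,b)}
2. grab(b,e)  →  {holds(e,b), inpos(b), inpos(c), inpos(e), linked(b,e), linked(c,b), near(b,b)}
3. grab(c,c)  →  {holds(c,c), holds(e,b), inpos(b), inpos(c), inpos(e), linked(b,e), linked(c,b), linked(c,c), near(b,b)}
4. grab(e,c)  →  {holds(c,c), holds(c,e), holds(e,b), inpos(b), inpos(c), inpos(e), linked(b,e), linked(c,b), linked(c,c), linked(e,c), near(b,b)}
optimal plan length = 4; 4 > 3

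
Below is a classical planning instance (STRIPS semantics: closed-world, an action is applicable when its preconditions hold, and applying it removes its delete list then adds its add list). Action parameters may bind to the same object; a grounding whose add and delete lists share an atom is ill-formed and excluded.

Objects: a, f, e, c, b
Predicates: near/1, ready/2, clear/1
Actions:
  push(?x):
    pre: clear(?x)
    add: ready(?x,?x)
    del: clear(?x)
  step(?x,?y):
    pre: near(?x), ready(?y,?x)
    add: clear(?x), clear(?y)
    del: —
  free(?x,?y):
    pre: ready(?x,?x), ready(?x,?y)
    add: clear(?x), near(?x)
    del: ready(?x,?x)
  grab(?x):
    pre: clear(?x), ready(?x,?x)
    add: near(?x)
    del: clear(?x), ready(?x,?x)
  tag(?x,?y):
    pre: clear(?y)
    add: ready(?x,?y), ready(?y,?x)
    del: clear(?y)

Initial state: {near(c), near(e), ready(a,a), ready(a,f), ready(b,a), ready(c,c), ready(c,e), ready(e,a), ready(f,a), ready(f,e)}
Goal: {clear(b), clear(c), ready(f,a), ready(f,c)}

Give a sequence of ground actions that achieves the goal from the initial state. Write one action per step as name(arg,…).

step(e,f); step(e,c); free(a,a); step(a,b); tag(c,f)

1. step(e,f)  →  {clear(e), clear(f), near(c), near(e), ready(a,a), ready(a,f), ready(b,a), ready(c,c), ready(c,e), ready(e,a), ready(f,a), ready(f,e)}
2. step(e,c)  →  {clear(c), clear(e), clear(f), near(c), near(e), ready(a,a), ready(a,f), ready(b,a), ready(c,c), ready(c,e), ready(e,a), ready(f,a), ready(f,e)}
3. free(a,a)  →  {clear(a), clear(c), clear(e), clear(f), near(a), near(c), near(e), ready(a,f), ready(b,a), ready(c,c), ready(c,e), ready(e,a), ready(f,a), ready(f,e)}
4. step(a,b)  →  {clear(a), clear(b), clear(c), clear(e), clear(f), near(a), near(c), near(e), ready(a,f), ready(b,a), ready(c,c), ready(c,e), ready(e,a), ready(f,a), ready(f,e)}
5. tag(c,f)  →  {clear(a), clear(b), clear(c), clear(e), near(a), near(c), near(e), ready(a,f), ready(b,a), ready(c,c), ready(c,e), ready(c,f), ready(e,a), ready(f,a), ready(f,c), ready(f,e)}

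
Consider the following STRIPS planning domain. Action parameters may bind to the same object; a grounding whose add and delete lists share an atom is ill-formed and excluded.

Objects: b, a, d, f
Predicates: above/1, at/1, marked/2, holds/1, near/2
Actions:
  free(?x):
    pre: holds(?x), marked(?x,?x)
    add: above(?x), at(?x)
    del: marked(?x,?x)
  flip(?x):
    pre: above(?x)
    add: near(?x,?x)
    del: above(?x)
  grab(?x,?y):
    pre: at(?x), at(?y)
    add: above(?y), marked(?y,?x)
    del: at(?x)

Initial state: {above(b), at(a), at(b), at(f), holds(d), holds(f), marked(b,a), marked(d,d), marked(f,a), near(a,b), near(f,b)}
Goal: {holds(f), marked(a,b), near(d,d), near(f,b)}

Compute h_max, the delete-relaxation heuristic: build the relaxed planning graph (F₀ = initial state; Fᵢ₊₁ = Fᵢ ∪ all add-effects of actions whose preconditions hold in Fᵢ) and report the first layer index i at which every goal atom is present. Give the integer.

2

F0 = init (11 atoms)
F1 = F0 ∪ {above(a), above(d), above(f), at(d), marked(a,a), marked(a,b), marked(a,f), marked(b,b), marked(b,f), marked(f,b), marked(f,f), near(b,b)}  (23 atoms)
F2 = F1 ∪ {marked(a,d), marked(b,d), marked(d,a), marked(d,b), marked(d,f), marked(f,d), near(a,a), near(d,d), near(f,f)}  (32 atoms)
goal ⊆ F2  ⇒  h_max = 2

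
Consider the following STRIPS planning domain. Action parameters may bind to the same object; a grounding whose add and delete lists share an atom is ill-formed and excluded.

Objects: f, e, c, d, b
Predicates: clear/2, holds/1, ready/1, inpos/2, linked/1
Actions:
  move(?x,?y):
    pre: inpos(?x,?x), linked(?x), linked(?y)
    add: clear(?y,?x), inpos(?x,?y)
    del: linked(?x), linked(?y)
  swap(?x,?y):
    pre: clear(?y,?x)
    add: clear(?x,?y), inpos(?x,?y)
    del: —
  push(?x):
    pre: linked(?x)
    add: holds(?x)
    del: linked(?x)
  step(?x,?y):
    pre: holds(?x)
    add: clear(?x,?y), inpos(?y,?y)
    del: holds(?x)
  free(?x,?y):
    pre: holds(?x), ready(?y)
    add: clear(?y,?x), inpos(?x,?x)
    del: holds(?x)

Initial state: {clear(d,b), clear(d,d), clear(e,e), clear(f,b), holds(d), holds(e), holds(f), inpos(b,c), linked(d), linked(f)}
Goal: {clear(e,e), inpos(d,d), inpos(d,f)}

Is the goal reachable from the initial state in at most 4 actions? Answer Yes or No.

1. swap(d,d)  →  {clear(d,b), clear(d,d), clear(e,e), clear(f,b), holds(d), holds(e), holds(f), inpos(b,c), inpos(d,d), linked(d), linked(f)}
2. move(d,f)  →  {clear(d,b), clear(d,d), clear(e,e), clear(f,b), clear(f,d), holds(d), holds(e), holds(f), inpos(b,c), inpos(d,d), inpos(d,f)}
optimal plan length = 2; 2 ≤ 4

Yes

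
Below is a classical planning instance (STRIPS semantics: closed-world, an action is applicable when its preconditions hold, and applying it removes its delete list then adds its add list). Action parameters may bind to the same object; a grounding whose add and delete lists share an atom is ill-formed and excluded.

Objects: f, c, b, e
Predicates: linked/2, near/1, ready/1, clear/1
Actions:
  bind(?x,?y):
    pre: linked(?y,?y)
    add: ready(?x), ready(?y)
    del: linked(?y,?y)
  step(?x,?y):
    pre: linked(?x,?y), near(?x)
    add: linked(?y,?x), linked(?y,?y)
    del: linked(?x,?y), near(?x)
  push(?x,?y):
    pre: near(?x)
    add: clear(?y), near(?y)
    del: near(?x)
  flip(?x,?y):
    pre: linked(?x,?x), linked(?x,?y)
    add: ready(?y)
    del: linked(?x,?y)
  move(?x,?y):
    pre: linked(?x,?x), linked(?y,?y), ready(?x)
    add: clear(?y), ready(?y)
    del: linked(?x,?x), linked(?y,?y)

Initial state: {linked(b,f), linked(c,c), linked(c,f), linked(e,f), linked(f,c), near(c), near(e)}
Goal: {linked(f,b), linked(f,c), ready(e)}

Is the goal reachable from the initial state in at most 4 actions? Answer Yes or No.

1. bind(e,c)  →  {linked(b,f), linked(c,f), linked(e,f), linked(f,c), near(c), near(e), ready(c), ready(e)}
2. push(c,b)  →  {clear(b), linked(b,f), linked(c,f), linked(e,f), linked(f,c), near(b), near(e), ready(c), ready(e)}
3. step(b,f)  →  {clear(b), linked(c,f), linked(e,f), linked(f,b), linked(f,c), linked(f,f), near(e), ready(c), ready(e)}
optimal plan length = 3; 3 ≤ 4

Yes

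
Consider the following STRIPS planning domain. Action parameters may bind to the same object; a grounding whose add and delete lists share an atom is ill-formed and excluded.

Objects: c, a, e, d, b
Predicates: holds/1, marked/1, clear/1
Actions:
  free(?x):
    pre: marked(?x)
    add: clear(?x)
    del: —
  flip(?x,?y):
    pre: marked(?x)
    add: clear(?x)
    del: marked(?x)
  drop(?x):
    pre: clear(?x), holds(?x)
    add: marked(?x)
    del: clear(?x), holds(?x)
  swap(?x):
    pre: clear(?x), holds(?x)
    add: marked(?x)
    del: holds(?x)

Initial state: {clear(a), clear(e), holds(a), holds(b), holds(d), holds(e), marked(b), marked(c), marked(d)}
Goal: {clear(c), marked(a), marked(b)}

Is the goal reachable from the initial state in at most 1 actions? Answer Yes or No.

No

1. free(c)  →  {clear(a), clear(c), clear(e), holds(a), holds(b), holds(d), holds(e), marked(b), marked(c), marked(d)}
2. drop(a)  →  {clear(c), clear(e), holds(b), holds(d), holds(e), marked(a), marked(b), marked(c), marked(d)}
optimal plan length = 2; 2 > 1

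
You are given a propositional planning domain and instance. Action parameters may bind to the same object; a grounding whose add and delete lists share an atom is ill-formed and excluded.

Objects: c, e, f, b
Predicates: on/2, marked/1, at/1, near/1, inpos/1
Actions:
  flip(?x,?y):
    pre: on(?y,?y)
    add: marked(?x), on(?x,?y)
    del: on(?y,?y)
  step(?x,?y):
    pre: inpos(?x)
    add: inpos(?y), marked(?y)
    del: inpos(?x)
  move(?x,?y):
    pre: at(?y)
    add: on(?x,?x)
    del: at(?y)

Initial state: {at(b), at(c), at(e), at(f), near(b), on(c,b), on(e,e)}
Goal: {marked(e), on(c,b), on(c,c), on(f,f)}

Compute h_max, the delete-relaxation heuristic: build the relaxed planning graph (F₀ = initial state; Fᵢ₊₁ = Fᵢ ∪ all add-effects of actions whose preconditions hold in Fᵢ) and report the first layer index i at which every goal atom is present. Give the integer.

2

F0 = init (7 atoms)
F1 = F0 ∪ {marked(b), marked(c), marked(f), on(b,b), on(b,e), on(c,c), on(c,e), on(f,e), on(f,f)}  (16 atoms)
F2 = F1 ∪ {marked(e), on(b,c), on(b,f), on(c,f), on(e,b), on(e,c), on(e,f), on(f,b), on(f,c)}  (25 atoms)
goal ⊆ F2  ⇒  h_max = 2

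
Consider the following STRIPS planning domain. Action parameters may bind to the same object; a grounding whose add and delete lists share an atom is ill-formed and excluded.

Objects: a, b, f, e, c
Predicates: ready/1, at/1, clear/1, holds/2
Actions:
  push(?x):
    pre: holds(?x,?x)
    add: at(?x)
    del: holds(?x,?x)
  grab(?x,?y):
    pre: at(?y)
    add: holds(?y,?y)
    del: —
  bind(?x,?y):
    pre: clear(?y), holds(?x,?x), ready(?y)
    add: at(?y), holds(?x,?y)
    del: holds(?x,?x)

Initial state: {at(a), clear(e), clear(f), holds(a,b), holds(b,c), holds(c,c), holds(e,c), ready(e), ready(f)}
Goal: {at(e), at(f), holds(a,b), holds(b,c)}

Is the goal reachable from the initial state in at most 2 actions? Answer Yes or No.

No

1. grab(a,a)  →  {at(a), clear(e), clear(f), holds(a,a), holds(a,b), holds(b,c), holds(c,c), holds(e,c), ready(e), ready(f)}
2. bind(a,f)  →  {at(a), at(f), clear(e), clear(f), holds(a,b), holds(a,f), holds(b,c), holds(c,c), holds(e,c), ready(e), ready(f)}
3. bind(c,e)  →  {at(a), at(e), at(f), clear(e), clear(f), holds(a,b), holds(a,f), holds(b,c), holds(c,e), holds(e,c), ready(e), ready(f)}
optimal plan length = 3; 3 > 2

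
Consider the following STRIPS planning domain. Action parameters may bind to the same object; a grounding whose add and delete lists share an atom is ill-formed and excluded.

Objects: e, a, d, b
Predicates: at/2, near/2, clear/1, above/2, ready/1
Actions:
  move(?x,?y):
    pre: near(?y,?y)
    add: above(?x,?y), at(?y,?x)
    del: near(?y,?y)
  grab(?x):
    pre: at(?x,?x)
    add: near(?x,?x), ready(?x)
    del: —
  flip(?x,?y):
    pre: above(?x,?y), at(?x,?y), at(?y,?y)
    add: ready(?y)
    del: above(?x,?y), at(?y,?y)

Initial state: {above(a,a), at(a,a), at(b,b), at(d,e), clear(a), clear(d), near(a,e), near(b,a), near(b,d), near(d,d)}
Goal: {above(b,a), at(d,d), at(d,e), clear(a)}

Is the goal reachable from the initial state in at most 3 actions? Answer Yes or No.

1. move(d,d)  →  {above(a,a), above(d,d), at(a,a), at(b,b), at(d,d), at(d,e), clear(a), clear(d), near(a,e), near(b,a), near(b,d)}
2. grab(a)  →  {above(a,a), above(d,d), at(a,a), at(b,b), at(d,d), at(d,e), clear(a), clear(d), near(a,a), near(a,e), near(b,a), near(b,d), ready(a)}
3. move(b,a)  →  {above(a,a), above(b,a), above(d,d), at(a,a), at(a,b), at(b,b), at(d,d), at(d,e), clear(a), clear(d), near(a,e), near(b,a), near(b,d), ready(a)}
optimal plan length = 3; 3 ≤ 3

Yes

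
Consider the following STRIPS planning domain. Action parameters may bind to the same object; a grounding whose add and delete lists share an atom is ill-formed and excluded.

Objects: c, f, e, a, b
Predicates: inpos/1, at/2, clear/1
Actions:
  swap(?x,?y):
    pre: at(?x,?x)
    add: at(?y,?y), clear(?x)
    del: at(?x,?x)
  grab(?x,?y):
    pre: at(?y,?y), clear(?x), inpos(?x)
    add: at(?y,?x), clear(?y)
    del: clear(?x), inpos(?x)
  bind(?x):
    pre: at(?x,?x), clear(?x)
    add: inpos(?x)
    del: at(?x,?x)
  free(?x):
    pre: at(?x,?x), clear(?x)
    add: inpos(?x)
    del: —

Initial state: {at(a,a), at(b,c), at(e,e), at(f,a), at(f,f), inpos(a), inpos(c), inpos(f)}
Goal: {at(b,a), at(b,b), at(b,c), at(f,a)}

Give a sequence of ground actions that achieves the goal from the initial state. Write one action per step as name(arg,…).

swap(a,b); grab(a,b)

1. swap(a,b)  →  {at(b,b), at(b,c), at(e,e), at(f,a), at(f,f), clear(a), inpos(a), inpos(c), inpos(f)}
2. grab(a,b)  →  {at(b,a), at(b,b), at(b,c), at(e,e), at(f,a), at(f,f), clear(b), inpos(c), inpos(f)}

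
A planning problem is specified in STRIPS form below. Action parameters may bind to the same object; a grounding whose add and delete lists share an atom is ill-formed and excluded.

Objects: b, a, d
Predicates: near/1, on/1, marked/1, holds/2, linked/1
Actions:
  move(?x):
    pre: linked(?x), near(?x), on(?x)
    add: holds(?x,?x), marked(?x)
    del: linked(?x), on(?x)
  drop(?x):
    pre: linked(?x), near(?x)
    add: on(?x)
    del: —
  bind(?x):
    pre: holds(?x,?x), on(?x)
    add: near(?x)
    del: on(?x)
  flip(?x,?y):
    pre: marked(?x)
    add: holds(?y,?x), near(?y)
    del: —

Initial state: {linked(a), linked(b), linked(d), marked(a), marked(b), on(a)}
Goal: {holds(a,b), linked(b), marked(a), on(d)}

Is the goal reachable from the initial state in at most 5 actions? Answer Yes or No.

Yes

1. flip(b,a)  →  {holds(a,b), linked(a), linked(b), linked(d), marked(a), marked(b), near(a), on(a)}
2. flip(b,d)  →  {holds(a,b), holds(d,b), linked(a), linked(b), linked(d), marked(a), marked(b), near(a), near(d), on(a)}
3. drop(d)  →  {holds(a,b), holds(d,b), linked(a), linked(b), linked(d), marked(a), marked(b), near(a), near(d), on(a), on(d)}
optimal plan length = 3; 3 ≤ 5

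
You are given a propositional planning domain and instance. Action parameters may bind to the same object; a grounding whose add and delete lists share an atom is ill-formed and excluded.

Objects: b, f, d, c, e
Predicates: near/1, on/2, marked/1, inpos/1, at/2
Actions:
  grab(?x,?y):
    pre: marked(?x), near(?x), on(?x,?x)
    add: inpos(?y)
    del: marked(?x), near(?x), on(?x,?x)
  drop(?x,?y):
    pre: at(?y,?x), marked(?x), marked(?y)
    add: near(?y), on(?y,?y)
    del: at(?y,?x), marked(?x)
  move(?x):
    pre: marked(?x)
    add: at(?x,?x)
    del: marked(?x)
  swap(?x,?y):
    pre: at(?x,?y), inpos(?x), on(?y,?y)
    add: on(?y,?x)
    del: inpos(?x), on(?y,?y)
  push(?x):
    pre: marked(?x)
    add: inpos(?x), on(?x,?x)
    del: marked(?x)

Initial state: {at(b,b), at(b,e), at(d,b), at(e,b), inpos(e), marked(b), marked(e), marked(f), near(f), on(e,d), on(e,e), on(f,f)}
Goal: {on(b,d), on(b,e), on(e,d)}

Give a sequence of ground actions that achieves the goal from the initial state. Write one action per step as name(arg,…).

grab(f,d); drop(e,b); swap(d,b); drop(b,b); swap(e,b)

1. grab(f,d)  →  {at(b,b), at(b,e), at(d,b), at(e,b), inpos(d), inpos(e), marked(b), marked(e), on(e,d), on(e,e)}
2. drop(e,b)  →  {at(b,b), at(d,b), at(e,b), inpos(d), inpos(e), marked(b), near(b), on(b,b), on(e,d), on(e,e)}
3. swap(d,b)  →  {at(b,b), at(d,b), at(e,b), inpos(e), marked(b), near(b), on(b,d), on(e,d), on(e,e)}
4. drop(b,b)  →  {at(d,b), at(e,b), inpos(e), near(b), on(b,b), on(b,d), on(e,d), on(e,e)}
5. swap(e,b)  →  {at(d,b), at(e,b), near(b), on(b,d), on(b,e), on(e,d), on(e,e)}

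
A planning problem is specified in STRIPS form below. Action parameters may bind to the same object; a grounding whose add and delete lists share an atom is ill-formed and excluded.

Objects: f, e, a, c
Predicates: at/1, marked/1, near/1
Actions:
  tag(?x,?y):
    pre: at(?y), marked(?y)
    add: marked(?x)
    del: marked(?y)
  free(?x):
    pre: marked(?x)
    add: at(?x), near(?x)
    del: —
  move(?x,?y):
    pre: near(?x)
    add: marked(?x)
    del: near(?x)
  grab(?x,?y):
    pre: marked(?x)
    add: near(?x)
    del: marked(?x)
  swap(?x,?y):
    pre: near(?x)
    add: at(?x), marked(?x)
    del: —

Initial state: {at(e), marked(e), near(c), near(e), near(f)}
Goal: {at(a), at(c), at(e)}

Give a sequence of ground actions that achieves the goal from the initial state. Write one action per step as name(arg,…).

1. tag(a,e)  →  {at(e), marked(a), near(c), near(e), near(f)}
2. free(a)  →  {at(a), at(e), marked(a), near(a), near(c), near(e), near(f)}
3. swap(c,f)  →  {at(a), at(c), at(e), marked(a), marked(c), near(a), near(c), near(e), near(f)}

tag(a,e); free(a); swap(c,f)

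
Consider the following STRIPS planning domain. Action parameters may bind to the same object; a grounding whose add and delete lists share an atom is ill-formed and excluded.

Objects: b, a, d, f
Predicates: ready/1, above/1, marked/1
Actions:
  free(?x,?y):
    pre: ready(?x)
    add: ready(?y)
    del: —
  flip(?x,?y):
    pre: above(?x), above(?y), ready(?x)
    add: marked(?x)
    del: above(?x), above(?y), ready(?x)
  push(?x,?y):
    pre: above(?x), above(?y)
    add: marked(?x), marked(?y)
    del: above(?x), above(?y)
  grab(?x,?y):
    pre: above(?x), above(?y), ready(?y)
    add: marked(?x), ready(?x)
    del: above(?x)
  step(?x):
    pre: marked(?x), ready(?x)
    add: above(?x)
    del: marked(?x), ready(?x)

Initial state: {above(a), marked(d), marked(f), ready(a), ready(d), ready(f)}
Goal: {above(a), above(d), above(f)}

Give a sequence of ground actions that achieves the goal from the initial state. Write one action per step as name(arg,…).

step(d); step(f)

1. step(d)  →  {above(a), above(d), marked(f), ready(a), ready(f)}
2. step(f)  →  {above(a), above(d), above(f), ready(a)}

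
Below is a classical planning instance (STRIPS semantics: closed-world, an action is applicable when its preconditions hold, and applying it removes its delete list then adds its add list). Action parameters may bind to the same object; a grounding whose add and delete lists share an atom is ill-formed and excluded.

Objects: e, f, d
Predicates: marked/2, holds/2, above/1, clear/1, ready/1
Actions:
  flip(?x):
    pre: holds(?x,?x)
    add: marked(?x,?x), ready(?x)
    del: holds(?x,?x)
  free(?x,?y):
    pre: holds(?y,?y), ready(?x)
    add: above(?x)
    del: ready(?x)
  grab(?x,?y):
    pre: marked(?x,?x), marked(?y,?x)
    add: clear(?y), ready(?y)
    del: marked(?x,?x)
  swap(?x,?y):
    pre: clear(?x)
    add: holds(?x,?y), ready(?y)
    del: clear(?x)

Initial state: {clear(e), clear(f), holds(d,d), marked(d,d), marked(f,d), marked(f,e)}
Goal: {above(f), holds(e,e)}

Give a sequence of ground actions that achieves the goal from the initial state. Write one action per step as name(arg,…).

grab(d,f); free(f,d); swap(e,e)

1. grab(d,f)  →  {clear(e), clear(f), holds(d,d), marked(f,d), marked(f,e), ready(f)}
2. free(f,d)  →  {above(f), clear(e), clear(f), holds(d,d), marked(f,d), marked(f,e)}
3. swap(e,e)  →  {above(f), clear(f), holds(d,d), holds(e,e), marked(f,d), marked(f,e), ready(e)}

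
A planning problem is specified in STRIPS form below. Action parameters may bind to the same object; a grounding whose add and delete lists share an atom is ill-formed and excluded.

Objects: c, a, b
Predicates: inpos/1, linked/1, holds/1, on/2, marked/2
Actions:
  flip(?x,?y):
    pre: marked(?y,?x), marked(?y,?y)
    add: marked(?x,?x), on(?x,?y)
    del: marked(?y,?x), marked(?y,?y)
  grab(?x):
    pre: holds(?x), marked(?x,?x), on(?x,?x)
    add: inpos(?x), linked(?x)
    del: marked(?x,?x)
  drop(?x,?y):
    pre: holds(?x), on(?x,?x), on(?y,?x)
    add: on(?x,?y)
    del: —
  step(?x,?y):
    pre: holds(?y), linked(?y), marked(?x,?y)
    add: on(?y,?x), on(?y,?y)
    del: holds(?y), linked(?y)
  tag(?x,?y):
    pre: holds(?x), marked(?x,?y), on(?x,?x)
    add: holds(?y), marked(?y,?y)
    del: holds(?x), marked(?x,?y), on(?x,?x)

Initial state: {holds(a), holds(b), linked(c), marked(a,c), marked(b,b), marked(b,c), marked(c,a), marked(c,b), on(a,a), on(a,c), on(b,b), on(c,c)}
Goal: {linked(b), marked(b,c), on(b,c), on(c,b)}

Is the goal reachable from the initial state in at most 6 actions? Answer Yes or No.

1. grab(b)  →  {holds(a), holds(b), inpos(b), linked(b), linked(c), marked(a,c), marked(b,c), marked(c,a), marked(c,b), on(a,a), on(a,c), on(b,b), on(c,c)}
2. tag(a,c)  →  {holds(b), holds(c), inpos(b), linked(b), linked(c), marked(b,c), marked(c,a), marked(c,b), marked(c,c), on(a,c), on(b,b), on(c,c)}
3. flip(b,c)  →  {holds(b), holds(c), inpos(b), linked(b), linked(c), marked(b,b), marked(b,c), marked(c,a), on(a,c), on(b,b), on(b,c), on(c,c)}
4. drop(c,b)  →  {holds(b), holds(c), inpos(b), linked(b), linked(c), marked(b,b), marked(b,c), marked(c,a), on(a,c), on(b,b), on(b,c), on(c,b), on(c,c)}
optimal plan length = 4; 4 ≤ 6

Yes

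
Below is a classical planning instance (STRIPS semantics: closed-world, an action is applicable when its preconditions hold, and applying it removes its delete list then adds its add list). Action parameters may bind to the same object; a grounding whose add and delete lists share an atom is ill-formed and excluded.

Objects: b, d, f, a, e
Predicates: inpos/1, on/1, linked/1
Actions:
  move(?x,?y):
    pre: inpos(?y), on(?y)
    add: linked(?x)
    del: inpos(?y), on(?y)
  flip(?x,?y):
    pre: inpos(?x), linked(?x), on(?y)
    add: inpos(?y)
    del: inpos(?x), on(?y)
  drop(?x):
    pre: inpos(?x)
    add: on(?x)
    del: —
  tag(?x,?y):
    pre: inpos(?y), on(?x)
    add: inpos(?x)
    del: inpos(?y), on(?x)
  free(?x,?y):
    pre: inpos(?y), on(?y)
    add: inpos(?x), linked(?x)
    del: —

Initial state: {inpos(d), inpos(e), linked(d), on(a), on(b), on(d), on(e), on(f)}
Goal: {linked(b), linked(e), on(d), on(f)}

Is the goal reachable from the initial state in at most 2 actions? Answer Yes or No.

1. move(b,e)  →  {inpos(d), linked(b), linked(d), on(a), on(b), on(d), on(f)}
2. free(e,d)  →  {inpos(d), inpos(e), linked(b), linked(d), linked(e), on(a), on(b), on(d), on(f)}
optimal plan length = 2; 2 ≤ 2

Yes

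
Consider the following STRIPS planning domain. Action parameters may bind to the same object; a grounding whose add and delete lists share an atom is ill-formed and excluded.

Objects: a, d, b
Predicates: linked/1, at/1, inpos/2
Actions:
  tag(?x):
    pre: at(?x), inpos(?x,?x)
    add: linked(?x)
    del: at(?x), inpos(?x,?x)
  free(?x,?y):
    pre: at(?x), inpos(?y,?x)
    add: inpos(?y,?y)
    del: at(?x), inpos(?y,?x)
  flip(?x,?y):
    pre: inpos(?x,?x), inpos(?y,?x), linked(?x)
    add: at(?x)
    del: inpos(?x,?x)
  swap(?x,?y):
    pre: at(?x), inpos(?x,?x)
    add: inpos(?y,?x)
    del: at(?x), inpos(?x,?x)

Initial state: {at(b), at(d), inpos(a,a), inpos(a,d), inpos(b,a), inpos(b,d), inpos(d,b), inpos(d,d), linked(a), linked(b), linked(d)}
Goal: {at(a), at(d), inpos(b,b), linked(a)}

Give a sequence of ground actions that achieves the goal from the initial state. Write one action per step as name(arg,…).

1. free(d,b)  →  {at(b), inpos(a,a), inpos(a,d), inpos(b,a), inpos(b,b), inpos(d,b), inpos(d,d), linked(a), linked(b), linked(d)}
2. flip(a,a)  →  {at(a), at(b), inpos(a,d), inpos(b,a), inpos(b,b), inpos(d,b), inpos(d,d), linked(a), linked(b), linked(d)}
3. flip(d,a)  →  {at(a), at(b), at(d), inpos(a,d), inpos(b,a), inpos(b,b), inpos(d,b), linked(a), linked(b), linked(d)}

free(d,b); flip(a,a); flip(d,a)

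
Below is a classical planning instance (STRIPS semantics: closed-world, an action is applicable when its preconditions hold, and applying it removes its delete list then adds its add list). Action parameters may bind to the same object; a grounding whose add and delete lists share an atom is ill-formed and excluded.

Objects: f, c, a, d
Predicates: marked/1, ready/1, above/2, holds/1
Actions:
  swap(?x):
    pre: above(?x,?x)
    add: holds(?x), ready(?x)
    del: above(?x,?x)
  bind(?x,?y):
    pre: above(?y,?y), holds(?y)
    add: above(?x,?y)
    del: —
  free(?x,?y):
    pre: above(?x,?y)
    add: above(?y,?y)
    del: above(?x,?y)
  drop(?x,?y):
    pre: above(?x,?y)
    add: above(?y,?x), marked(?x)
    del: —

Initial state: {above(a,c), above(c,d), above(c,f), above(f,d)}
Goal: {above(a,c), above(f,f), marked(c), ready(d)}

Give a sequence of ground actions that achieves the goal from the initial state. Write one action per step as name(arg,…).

1. free(f,d)  →  {above(a,c), above(c,d), above(c,f), above(d,d)}
2. swap(d)  →  {above(a,c), above(c,d), above(c,f), holds(d), ready(d)}
3. free(c,f)  →  {above(a,c), above(c,d), above(f,f), holds(d), ready(d)}
4. drop(c,d)  →  {above(a,c), above(c,d), above(d,c), above(f,f), holds(d), marked(c), ready(d)}

free(f,d); swap(d); free(c,f); drop(c,d)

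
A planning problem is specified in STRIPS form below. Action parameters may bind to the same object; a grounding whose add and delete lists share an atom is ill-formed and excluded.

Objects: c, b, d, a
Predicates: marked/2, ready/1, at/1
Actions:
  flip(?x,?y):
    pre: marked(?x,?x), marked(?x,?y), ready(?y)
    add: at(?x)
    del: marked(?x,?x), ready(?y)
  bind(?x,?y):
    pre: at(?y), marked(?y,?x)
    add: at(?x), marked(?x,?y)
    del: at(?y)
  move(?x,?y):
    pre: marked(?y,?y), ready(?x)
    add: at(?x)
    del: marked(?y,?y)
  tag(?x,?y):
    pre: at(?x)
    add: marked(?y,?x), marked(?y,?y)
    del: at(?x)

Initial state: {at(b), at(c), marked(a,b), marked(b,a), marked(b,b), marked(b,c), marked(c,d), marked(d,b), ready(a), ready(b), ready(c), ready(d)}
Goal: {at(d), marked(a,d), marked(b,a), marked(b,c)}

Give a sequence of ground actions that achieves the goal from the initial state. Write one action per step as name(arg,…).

1. bind(d,c)  →  {at(b), at(d), marked(a,b), marked(b,a), marked(b,b), marked(b,c), marked(c,d), marked(d,b), marked(d,c), ready(a), ready(b), ready(c), ready(d)}
2. tag(d,a)  →  {at(b), marked(a,a), marked(a,b), marked(a,d), marked(b,a), marked(b,b), marked(b,c), marked(c,d), marked(d,b), marked(d,c), ready(a), ready(b), ready(c), ready(d)}
3. move(d,b)  →  {at(b), at(d), marked(a,a), marked(a,b), marked(a,d), marked(b,a), marked(b,c), marked(c,d), marked(d,b), marked(d,c), ready(a), ready(b), ready(c), ready(d)}

bind(d,c); tag(d,a); move(d,b)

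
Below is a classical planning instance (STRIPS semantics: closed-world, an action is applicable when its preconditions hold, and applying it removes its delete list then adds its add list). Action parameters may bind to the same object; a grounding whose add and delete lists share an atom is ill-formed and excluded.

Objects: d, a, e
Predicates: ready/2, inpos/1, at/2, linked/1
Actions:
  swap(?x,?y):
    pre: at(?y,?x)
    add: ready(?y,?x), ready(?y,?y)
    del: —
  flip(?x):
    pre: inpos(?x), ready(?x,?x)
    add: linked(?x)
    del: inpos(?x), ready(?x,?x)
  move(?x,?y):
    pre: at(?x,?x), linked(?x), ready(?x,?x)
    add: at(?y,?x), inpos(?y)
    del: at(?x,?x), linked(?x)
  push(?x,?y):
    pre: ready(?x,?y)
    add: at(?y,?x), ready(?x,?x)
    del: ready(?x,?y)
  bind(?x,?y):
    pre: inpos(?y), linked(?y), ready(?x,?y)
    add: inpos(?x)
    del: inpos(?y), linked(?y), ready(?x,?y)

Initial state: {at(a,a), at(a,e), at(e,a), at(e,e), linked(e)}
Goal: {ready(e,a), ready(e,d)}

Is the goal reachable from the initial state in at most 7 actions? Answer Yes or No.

Yes

1. swap(a,e)  →  {at(a,a), at(a,e), at(e,a), at(e,e), linked(e), ready(e,a), ready(e,e)}
2. move(e,d)  →  {at(a,a), at(a,e), at(d,e), at(e,a), inpos(d), ready(e,a), ready(e,e)}
3. swap(e,d)  →  {at(a,a), at(a,e), at(d,e), at(e,a), inpos(d), ready(d,d), ready(d,e), ready(e,a), ready(e,e)}
4. push(d,e)  →  {at(a,a), at(a,e), at(d,e), at(e,a), at(e,d), inpos(d), ready(d,d), ready(e,a), ready(e,e)}
5. swap(d,e)  →  {at(a,a), at(a,e), at(d,e), at(e,a), at(e,d), inpos(d), ready(d,d), ready(e,a), ready(e,d), ready(e,e)}
optimal plan length = 5; 5 ≤ 7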